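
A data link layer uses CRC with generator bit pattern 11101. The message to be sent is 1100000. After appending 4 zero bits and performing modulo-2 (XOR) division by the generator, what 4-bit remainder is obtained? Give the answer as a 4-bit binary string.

Append 4 zeros: 11000000000. Divide by 11101 (XOR where the leading bit is 1):
  pos 0: 11000 XOR 11101 = 00101
  pos 2: 10100 XOR 11101 = 01001
  pos 3: 10010 XOR 11101 = 01111
  pos 4: 11110 XOR 11101 = 00011
Remainder (last 4 bits) = 1100. This is the CRC / FCS.

1100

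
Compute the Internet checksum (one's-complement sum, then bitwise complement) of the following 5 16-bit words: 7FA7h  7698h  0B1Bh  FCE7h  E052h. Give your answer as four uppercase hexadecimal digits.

216A

One's-complement addition (fold any carry out of bit 15 back into bit 0):
  0x7FA7 + 0x7698 = 0x0F63F
  0xF63F + 0x0B1B = 0x1015A → wrap carry → 0x015B
  0x015B + 0xFCE7 = 0x0FE42
  0xFE42 + 0xE052 = 0x1DE94 → wrap carry → 0xDE95
One's-complement sum = 0xDE95.
Checksum = ~0xDE95 & 0xFFFF = 0x216A.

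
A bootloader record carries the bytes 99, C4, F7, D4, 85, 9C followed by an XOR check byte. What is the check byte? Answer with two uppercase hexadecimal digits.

XOR the bytes together:
  start with 0x99
  0x99 ⊕ 0xC4 = 0x5D
  0x5D ⊕ 0xF7 = 0xAA
  0xAA ⊕ 0xD4 = 0x7E
  0x7E ⊕ 0x85 = 0xFB
  0xFB ⊕ 0x9C = 0x67

67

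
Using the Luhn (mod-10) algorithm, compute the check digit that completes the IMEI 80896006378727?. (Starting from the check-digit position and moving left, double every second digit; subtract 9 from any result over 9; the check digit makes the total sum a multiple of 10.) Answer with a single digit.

Partial digits right→left: 7 2 7 8 7 3 6 0 0 6 9 8 0 8
Double every second digit counting from the check-digit position (so the 1st, 3rd, 5th, ... of the partial from the right).
  doubled (with −9 where >9): 5 5 5 3 0 9 0 → sum 27
  kept as-is: 2 8 3 0 6 8 8 → sum 35
Total = 27 + 35 = 62.
Check digit = (10 − (62 mod 10)) mod 10 = 8.

8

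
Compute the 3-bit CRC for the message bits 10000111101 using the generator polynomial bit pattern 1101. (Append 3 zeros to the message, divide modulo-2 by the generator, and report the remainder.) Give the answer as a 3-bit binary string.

101

Append 3 zeros: 10000111101000. Divide by 1101 (XOR where the leading bit is 1):
  pos 0: 1000 XOR 1101 = 0101
  pos 1: 1010 XOR 1101 = 0111
  pos 2: 1111 XOR 1101 = 0010
  pos 4: 1011 XOR 1101 = 0110
  pos 5: 1101 XOR 1101 = 0000
  pos 10: 1000 XOR 1101 = 0101
Remainder (last 3 bits) = 101. This is the CRC / FCS.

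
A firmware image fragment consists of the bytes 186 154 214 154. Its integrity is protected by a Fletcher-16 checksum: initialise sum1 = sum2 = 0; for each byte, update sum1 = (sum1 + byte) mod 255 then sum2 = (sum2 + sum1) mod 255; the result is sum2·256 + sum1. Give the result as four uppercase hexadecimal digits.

Running sums (mod 255):
  after byte 0 (186): sum1=186, sum2=186
  after byte 1 (154): sum1=85, sum2=16
  after byte 2 (214): sum1=44, sum2=60
  after byte 3 (154): sum1=198, sum2=3
Checksum = sum2·256 + sum1 = 3·256 + 198 = 966 = 0x03C6.

03C6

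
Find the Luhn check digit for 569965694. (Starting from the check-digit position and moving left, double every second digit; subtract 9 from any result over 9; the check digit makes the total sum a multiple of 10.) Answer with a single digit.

7

Partial digits right→left: 4 9 6 5 6 9 9 6 5
Double every second digit counting from the check-digit position (so the 1st, 3rd, 5th, ... of the partial from the right).
  doubled (with −9 where >9): 8 3 3 9 1 → sum 24
  kept as-is: 9 5 9 6 → sum 29
Total = 24 + 29 = 53.
Check digit = (10 − (53 mod 10)) mod 10 = 7.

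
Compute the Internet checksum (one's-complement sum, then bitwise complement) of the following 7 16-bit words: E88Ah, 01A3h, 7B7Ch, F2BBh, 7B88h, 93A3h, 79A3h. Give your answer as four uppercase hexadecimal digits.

1ECA

One's-complement addition (fold any carry out of bit 15 back into bit 0):
  0xE88A + 0x01A3 = 0x0EA2D
  0xEA2D + 0x7B7C = 0x165A9 → wrap carry → 0x65AA
  0x65AA + 0xF2BB = 0x15865 → wrap carry → 0x5866
  0x5866 + 0x7B88 = 0x0D3EE
  0xD3EE + 0x93A3 = 0x16791 → wrap carry → 0x6792
  0x6792 + 0x79A3 = 0x0E135
One's-complement sum = 0xE135.
Checksum = ~0xE135 & 0xFFFF = 0x1ECA.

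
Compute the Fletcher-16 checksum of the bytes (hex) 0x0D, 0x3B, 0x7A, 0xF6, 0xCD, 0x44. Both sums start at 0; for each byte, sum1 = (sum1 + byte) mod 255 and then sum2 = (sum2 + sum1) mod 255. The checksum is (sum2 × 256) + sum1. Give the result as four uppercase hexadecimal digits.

Running sums (mod 255):
  after byte 0 (0x0D): sum1=13, sum2=13
  after byte 1 (0x3B): sum1=72, sum2=85
  after byte 2 (0x7A): sum1=194, sum2=24
  after byte 3 (0xF6): sum1=185, sum2=209
  after byte 4 (0xCD): sum1=135, sum2=89
  after byte 5 (0x44): sum1=203, sum2=37
Checksum = sum2·256 + sum1 = 37·256 + 203 = 9675 = 0x25CB.

25CB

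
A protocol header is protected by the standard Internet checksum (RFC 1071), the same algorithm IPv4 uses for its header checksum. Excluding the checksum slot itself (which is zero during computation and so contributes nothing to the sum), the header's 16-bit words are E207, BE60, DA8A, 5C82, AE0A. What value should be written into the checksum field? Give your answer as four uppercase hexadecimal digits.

One's-complement addition (fold any carry out of bit 15 back into bit 0):
  0xE207 + 0xBE60 = 0x1A067 → wrap carry → 0xA068
  0xA068 + 0xDA8A = 0x17AF2 → wrap carry → 0x7AF3
  0x7AF3 + 0x5C82 = 0x0D775
  0xD775 + 0xAE0A = 0x1857F → wrap carry → 0x8580
One's-complement sum = 0x8580.
Checksum = ~0x8580 & 0xFFFF = 0x7A7F.

7A7F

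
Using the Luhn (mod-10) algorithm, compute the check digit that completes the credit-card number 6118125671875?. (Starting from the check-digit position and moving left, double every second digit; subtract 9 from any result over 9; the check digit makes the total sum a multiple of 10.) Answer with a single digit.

4

Partial digits right→left: 5 7 8 1 7 6 5 2 1 8 1 1 6
Double every second digit counting from the check-digit position (so the 1st, 3rd, 5th, ... of the partial from the right).
  doubled (with −9 where >9): 1 7 5 1 2 2 3 → sum 21
  kept as-is: 7 1 6 2 8 1 → sum 25
Total = 21 + 25 = 46.
Check digit = (10 − (46 mod 10)) mod 10 = 4.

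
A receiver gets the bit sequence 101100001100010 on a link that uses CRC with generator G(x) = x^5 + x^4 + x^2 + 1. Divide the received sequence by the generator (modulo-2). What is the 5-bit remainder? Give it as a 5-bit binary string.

Modulo-2 division of 101100001100010 by 110101:
  pos 0: 101100 XOR 110101 = 011001
  pos 1: 110010 XOR 110101 = 000111
  pos 4: 111011 XOR 110101 = 001110
  pos 6: 111000 XOR 110101 = 001101
  pos 8: 110101 XOR 110101 = 000000
Remainder = 00000 (zero — the frame passes the CRC check).

00000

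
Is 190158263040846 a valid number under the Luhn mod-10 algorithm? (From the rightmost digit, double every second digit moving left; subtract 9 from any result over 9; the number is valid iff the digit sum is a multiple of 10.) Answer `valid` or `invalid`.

invalid

From the right, keep odd positions and double even positions (subtract 9 from any doubled value over 9):
  doubled (positions 2,4,...): 8 0 0 3 7 2 9 → sum 29
  kept (positions 1,3,...): 6 8 4 3 2 5 0 1 → sum 29
Total = 58.
58 mod 10 = 8, so the number is invalid.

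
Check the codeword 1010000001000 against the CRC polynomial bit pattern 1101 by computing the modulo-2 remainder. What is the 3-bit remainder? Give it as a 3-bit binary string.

011

Modulo-2 division of 1010000001000 by 1101:
  pos 0: 1010 XOR 1101 = 0111
  pos 1: 1110 XOR 1101 = 0011
  pos 3: 1100 XOR 1101 = 0001
  pos 6: 1001 XOR 1101 = 0100
  pos 7: 1000 XOR 1101 = 0101
  pos 8: 1010 XOR 1101 = 0111
  pos 9: 1110 XOR 1101 = 0011
Remainder = 011 (nonzero — an error is detected).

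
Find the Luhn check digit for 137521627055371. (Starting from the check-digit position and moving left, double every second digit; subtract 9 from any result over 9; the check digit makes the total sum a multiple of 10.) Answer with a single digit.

Partial digits right→left: 1 7 3 5 5 0 7 2 6 1 2 5 7 3 1
Double every second digit counting from the check-digit position (so the 1st, 3rd, 5th, ... of the partial from the right).
  doubled (with −9 where >9): 2 6 1 5 3 4 5 2 → sum 28
  kept as-is: 7 5 0 2 1 5 3 → sum 23
Total = 28 + 23 = 51.
Check digit = (10 − (51 mod 10)) mod 10 = 9.

9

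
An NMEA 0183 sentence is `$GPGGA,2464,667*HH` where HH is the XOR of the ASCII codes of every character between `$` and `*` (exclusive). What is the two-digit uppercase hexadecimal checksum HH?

65

XOR the ASCII codes of the payload characters:
  'G' = 0x47 → acc = 0x47
  'P' = 0x50 → acc = 0x17
  'G' = 0x47 → acc = 0x50
  'G' = 0x47 → acc = 0x17
  'A' = 0x41 → acc = 0x56
  ',' = 0x2C → acc = 0x7A
  '2' = 0x32 → acc = 0x48
  '4' = 0x34 → acc = 0x7C
  '6' = 0x36 → acc = 0x4A
  '4' = 0x34 → acc = 0x7E
  ',' = 0x2C → acc = 0x52
  '6' = 0x36 → acc = 0x64
  '6' = 0x36 → acc = 0x52
  '7' = 0x37 → acc = 0x65
Checksum = 0x65.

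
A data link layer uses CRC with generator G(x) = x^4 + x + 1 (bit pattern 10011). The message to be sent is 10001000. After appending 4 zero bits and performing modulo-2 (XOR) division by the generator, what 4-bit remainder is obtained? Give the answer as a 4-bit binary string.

Append 4 zeros: 100010000000. Divide by 10011 (XOR where the leading bit is 1):
  pos 0: 10001 XOR 10011 = 00010
  pos 3: 10000 XOR 10011 = 00011
  pos 6: 11000 XOR 10011 = 01011
  pos 7: 10110 XOR 10011 = 00101
Remainder (last 4 bits) = 0101. This is the CRC / FCS.

0101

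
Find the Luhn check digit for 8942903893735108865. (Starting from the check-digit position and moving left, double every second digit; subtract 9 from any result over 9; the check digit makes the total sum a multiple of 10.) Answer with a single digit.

7

Partial digits right→left: 5 6 8 8 0 1 5 3 7 3 9 8 3 0 9 2 4 9 8
Double every second digit counting from the check-digit position (so the 1st, 3rd, 5th, ... of the partial from the right).
  doubled (with −9 where >9): 1 7 0 1 5 9 6 9 8 7 → sum 53
  kept as-is: 6 8 1 3 3 8 0 2 9 → sum 40
Total = 53 + 40 = 93.
Check digit = (10 − (93 mod 10)) mod 10 = 7.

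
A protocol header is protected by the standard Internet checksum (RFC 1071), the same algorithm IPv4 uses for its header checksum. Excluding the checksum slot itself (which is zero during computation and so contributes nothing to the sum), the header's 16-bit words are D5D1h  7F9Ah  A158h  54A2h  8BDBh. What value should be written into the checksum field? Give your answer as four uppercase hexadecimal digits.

28BD

One's-complement addition (fold any carry out of bit 15 back into bit 0):
  0xD5D1 + 0x7F9A = 0x1556B → wrap carry → 0x556C
  0x556C + 0xA158 = 0x0F6C4
  0xF6C4 + 0x54A2 = 0x14B66 → wrap carry → 0x4B67
  0x4B67 + 0x8BDB = 0x0D742
One's-complement sum = 0xD742.
Checksum = ~0xD742 & 0xFFFF = 0x28BD.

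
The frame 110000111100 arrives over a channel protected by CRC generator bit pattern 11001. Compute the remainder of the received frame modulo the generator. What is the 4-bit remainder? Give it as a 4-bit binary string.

Modulo-2 division of 110000111100 by 11001:
  pos 0: 11000 XOR 11001 = 00001
  pos 4: 10111 XOR 11001 = 01110
  pos 5: 11101 XOR 11001 = 00100
  pos 7: 10000 XOR 11001 = 01001
Remainder = 1001 (nonzero — an error is detected).

1001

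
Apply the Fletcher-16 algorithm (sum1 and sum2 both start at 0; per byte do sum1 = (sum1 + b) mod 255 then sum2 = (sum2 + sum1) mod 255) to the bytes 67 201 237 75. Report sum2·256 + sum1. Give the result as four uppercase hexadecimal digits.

Running sums (mod 255):
  after byte 0 (67): sum1=67, sum2=67
  after byte 1 (201): sum1=13, sum2=80
  after byte 2 (237): sum1=250, sum2=75
  after byte 3 (75): sum1=70, sum2=145
Checksum = sum2·256 + sum1 = 145·256 + 70 = 37190 = 0x9146.

9146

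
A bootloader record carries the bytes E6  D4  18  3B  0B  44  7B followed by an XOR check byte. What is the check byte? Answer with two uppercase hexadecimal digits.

25

XOR the bytes together:
  start with 0xE6
  0xE6 ⊕ 0xD4 = 0x32
  0x32 ⊕ 0x18 = 0x2A
  0x2A ⊕ 0x3B = 0x11
  0x11 ⊕ 0x0B = 0x1A
  0x1A ⊕ 0x44 = 0x5E
  0x5E ⊕ 0x7B = 0x25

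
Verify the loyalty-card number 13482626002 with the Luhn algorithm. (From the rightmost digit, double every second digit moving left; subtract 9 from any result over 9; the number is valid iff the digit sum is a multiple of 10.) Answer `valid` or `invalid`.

valid

From the right, keep odd positions and double even positions (subtract 9 from any doubled value over 9):
  doubled (positions 2,4,...): 0 3 3 7 6 → sum 19
  kept (positions 1,3,...): 2 0 2 2 4 1 → sum 11
Total = 30.
30 mod 10 = 0, so the number is valid.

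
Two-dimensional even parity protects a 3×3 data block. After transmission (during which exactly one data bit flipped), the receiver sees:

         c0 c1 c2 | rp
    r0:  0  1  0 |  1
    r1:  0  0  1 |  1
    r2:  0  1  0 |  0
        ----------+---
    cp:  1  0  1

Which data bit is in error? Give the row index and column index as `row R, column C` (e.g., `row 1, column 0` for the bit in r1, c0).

row 2, column 0

Recompute each row's even parity and compare to rp:
  r0: data parity 1, sent rp 1 → ok
  r1: data parity 1, sent rp 1 → ok
  r2: data parity 1, sent rp 0 → mismatch
Recompute each column's even parity and compare to cp:
  c0: data parity 0, sent cp 1 → mismatch
  c1: data parity 0, sent cp 0 → ok
  c2: data parity 1, sent cp 1 → ok
Exactly one row (r2) and one column (c0) fail → the flipped bit is at their intersection.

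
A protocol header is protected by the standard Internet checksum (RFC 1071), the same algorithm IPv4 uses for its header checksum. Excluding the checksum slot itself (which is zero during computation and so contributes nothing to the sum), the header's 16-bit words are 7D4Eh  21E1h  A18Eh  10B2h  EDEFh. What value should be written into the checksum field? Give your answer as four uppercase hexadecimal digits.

One's-complement addition (fold any carry out of bit 15 back into bit 0):
  0x7D4E + 0x21E1 = 0x09F2F
  0x9F2F + 0xA18E = 0x140BD → wrap carry → 0x40BE
  0x40BE + 0x10B2 = 0x05170
  0x5170 + 0xEDEF = 0x13F5F → wrap carry → 0x3F60
One's-complement sum = 0x3F60.
Checksum = ~0x3F60 & 0xFFFF = 0xC09F.

C09F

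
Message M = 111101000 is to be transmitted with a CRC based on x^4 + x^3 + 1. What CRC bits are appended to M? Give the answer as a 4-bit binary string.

0110

Append 4 zeros: 1111010000000. Divide by 11001 (XOR where the leading bit is 1):
  pos 0: 11110 XOR 11001 = 00111
  pos 2: 11110 XOR 11001 = 00111
  pos 4: 11100 XOR 11001 = 00101
  pos 6: 10100 XOR 11001 = 01101
  pos 7: 11010 XOR 11001 = 00011
Remainder (last 4 bits) = 0110. This is the CRC / FCS.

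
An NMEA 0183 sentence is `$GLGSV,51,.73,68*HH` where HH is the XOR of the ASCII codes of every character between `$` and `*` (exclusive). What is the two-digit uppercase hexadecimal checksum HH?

XOR the ASCII codes of the payload characters:
  'G' = 0x47 → acc = 0x47
  'L' = 0x4C → acc = 0x0B
  'G' = 0x47 → acc = 0x4C
  'S' = 0x53 → acc = 0x1F
  'V' = 0x56 → acc = 0x49
  ',' = 0x2C → acc = 0x65
  '5' = 0x35 → acc = 0x50
  '1' = 0x31 → acc = 0x61
  ',' = 0x2C → acc = 0x4D
  '.' = 0x2E → acc = 0x63
  '7' = 0x37 → acc = 0x54
  '3' = 0x33 → acc = 0x67
  ',' = 0x2C → acc = 0x4B
  '6' = 0x36 → acc = 0x7D
  '8' = 0x38 → acc = 0x45
Checksum = 0x45.

45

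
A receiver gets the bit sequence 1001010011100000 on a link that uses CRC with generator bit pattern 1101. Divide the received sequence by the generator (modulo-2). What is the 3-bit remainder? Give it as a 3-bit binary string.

000

Modulo-2 division of 1001010011100000 by 1101:
  pos 0: 1001 XOR 1101 = 0100
  pos 1: 1000 XOR 1101 = 0101
  pos 2: 1011 XOR 1101 = 0110
  pos 3: 1100 XOR 1101 = 0001
  pos 6: 1011 XOR 1101 = 0110
  pos 7: 1101 XOR 1101 = 0000
Remainder = 000 (zero — the frame passes the CRC check).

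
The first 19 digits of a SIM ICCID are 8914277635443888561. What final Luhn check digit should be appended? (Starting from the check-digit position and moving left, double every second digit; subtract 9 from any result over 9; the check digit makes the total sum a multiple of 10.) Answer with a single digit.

5

Partial digits right→left: 1 6 5 8 8 8 3 4 4 5 3 6 7 7 2 4 1 9 8
Double every second digit counting from the check-digit position (so the 1st, 3rd, 5th, ... of the partial from the right).
  doubled (with −9 where >9): 2 1 7 6 8 6 5 4 2 7 → sum 48
  kept as-is: 6 8 8 4 5 6 7 4 9 → sum 57
Total = 48 + 57 = 105.
Check digit = (10 − (105 mod 10)) mod 10 = 5.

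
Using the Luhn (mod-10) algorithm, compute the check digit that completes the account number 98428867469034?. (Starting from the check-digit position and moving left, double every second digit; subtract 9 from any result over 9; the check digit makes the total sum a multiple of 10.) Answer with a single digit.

3

Partial digits right→left: 4 3 0 9 6 4 7 6 8 8 2 4 8 9
Double every second digit counting from the check-digit position (so the 1st, 3rd, 5th, ... of the partial from the right).
  doubled (with −9 where >9): 8 0 3 5 7 4 7 → sum 34
  kept as-is: 3 9 4 6 8 4 9 → sum 43
Total = 34 + 43 = 77.
Check digit = (10 − (77 mod 10)) mod 10 = 3.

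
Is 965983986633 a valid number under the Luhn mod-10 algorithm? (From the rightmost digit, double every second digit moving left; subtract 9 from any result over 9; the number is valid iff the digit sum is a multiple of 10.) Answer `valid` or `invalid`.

valid

From the right, keep odd positions and double even positions (subtract 9 from any doubled value over 9):
  doubled (positions 2,4,...): 6 3 9 7 1 9 → sum 35
  kept (positions 1,3,...): 3 6 8 3 9 6 → sum 35
Total = 70.
70 mod 10 = 0, so the number is valid.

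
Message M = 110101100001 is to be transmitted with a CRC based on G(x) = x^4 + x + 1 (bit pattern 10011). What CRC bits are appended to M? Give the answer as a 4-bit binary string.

1001

Append 4 zeros: 1101011000010000. Divide by 10011 (XOR where the leading bit is 1):
  pos 0: 11010 XOR 10011 = 01001
  pos 1: 10011 XOR 10011 = 00000
  pos 6: 10000 XOR 10011 = 00011
  pos 9: 11100 XOR 10011 = 01111
  pos 10: 11110 XOR 10011 = 01101
  pos 11: 11010 XOR 10011 = 01001
Remainder (last 4 bits) = 1001. This is the CRC / FCS.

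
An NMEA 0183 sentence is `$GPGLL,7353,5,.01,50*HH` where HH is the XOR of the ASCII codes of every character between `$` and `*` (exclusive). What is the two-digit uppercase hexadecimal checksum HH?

4D

XOR the ASCII codes of the payload characters:
  'G' = 0x47 → acc = 0x47
  'P' = 0x50 → acc = 0x17
  'G' = 0x47 → acc = 0x50
  'L' = 0x4C → acc = 0x1C
  'L' = 0x4C → acc = 0x50
  ',' = 0x2C → acc = 0x7C
  '7' = 0x37 → acc = 0x4B
  '3' = 0x33 → acc = 0x78
  '5' = 0x35 → acc = 0x4D
  '3' = 0x33 → acc = 0x7E
  ',' = 0x2C → acc = 0x52
  '5' = 0x35 → acc = 0x67
  ',' = 0x2C → acc = 0x4B
  '.' = 0x2E → acc = 0x65
  '0' = 0x30 → acc = 0x55
  '1' = 0x31 → acc = 0x64
  ',' = 0x2C → acc = 0x48
  '5' = 0x35 → acc = 0x7D
  '0' = 0x30 → acc = 0x4D
Checksum = 0x4D.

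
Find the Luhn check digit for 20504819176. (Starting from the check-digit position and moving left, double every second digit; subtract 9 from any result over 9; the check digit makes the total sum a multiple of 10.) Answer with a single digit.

6

Partial digits right→left: 6 7 1 9 1 8 4 0 5 0 2
Double every second digit counting from the check-digit position (so the 1st, 3rd, 5th, ... of the partial from the right).
  doubled (with −9 where >9): 3 2 2 8 1 4 → sum 20
  kept as-is: 7 9 8 0 0 → sum 24
Total = 20 + 24 = 44.
Check digit = (10 − (44 mod 10)) mod 10 = 6.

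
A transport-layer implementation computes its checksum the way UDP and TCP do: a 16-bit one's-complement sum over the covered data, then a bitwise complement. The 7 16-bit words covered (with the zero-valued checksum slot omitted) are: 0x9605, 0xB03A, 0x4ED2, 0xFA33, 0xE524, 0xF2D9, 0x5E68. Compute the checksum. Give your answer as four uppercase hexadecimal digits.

3A52

One's-complement addition (fold any carry out of bit 15 back into bit 0):
  0x9605 + 0xB03A = 0x1463F → wrap carry → 0x4640
  0x4640 + 0x4ED2 = 0x09512
  0x9512 + 0xFA33 = 0x18F45 → wrap carry → 0x8F46
  0x8F46 + 0xE524 = 0x1746A → wrap carry → 0x746B
  0x746B + 0xF2D9 = 0x16744 → wrap carry → 0x6745
  0x6745 + 0x5E68 = 0x0C5AD
One's-complement sum = 0xC5AD.
Checksum = ~0xC5AD & 0xFFFF = 0x3A52.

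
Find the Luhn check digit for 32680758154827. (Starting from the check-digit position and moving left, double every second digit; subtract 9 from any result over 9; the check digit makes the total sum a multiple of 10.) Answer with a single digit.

Partial digits right→left: 7 2 8 4 5 1 8 5 7 0 8 6 2 3
Double every second digit counting from the check-digit position (so the 1st, 3rd, 5th, ... of the partial from the right).
  doubled (with −9 where >9): 5 7 1 7 5 7 4 → sum 36
  kept as-is: 2 4 1 5 0 6 3 → sum 21
Total = 36 + 21 = 57.
Check digit = (10 − (57 mod 10)) mod 10 = 3.

3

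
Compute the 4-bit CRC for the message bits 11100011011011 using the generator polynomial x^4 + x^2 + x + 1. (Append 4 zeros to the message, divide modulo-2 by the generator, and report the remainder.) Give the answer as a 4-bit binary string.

1011

Append 4 zeros: 111000110110110000. Divide by 10111 (XOR where the leading bit is 1):
  pos 0: 11100 XOR 10111 = 01011
  pos 1: 10110 XOR 10111 = 00001
  pos 5: 11101 XOR 10111 = 01010
  pos 6: 10101 XOR 10111 = 00010
  pos 9: 10011 XOR 10111 = 00100
  pos 11: 10000 XOR 10111 = 00111
  pos 13: 11100 XOR 10111 = 01011
Remainder (last 4 bits) = 1011. This is the CRC / FCS.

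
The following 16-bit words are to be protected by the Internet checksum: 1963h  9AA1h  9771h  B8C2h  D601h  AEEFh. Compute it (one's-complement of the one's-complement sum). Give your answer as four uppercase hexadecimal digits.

76D5

One's-complement addition (fold any carry out of bit 15 back into bit 0):
  0x1963 + 0x9AA1 = 0x0B404
  0xB404 + 0x9771 = 0x14B75 → wrap carry → 0x4B76
  0x4B76 + 0xB8C2 = 0x10438 → wrap carry → 0x0439
  0x0439 + 0xD601 = 0x0DA3A
  0xDA3A + 0xAEEF = 0x18929 → wrap carry → 0x892A
One's-complement sum = 0x892A.
Checksum = ~0x892A & 0xFFFF = 0x76D5.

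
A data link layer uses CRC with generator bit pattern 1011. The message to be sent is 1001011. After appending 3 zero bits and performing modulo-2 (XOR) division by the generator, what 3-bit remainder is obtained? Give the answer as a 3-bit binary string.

Append 3 zeros: 1001011000. Divide by 1011 (XOR where the leading bit is 1):
  pos 0: 1001 XOR 1011 = 0010
  pos 2: 1001 XOR 1011 = 0010
  pos 4: 1010 XOR 1011 = 0001
Remainder (last 3 bits) = 100. This is the CRC / FCS.

100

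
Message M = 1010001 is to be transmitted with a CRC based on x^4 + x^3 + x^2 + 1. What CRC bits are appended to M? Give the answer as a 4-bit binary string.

Append 4 zeros: 10100010000. Divide by 11101 (XOR where the leading bit is 1):
  pos 0: 10100 XOR 11101 = 01001
  pos 1: 10010 XOR 11101 = 01111
  pos 2: 11111 XOR 11101 = 00010
  pos 5: 10000 XOR 11101 = 01101
  pos 6: 11010 XOR 11101 = 00111
Remainder (last 4 bits) = 0111. This is the CRC / FCS.

0111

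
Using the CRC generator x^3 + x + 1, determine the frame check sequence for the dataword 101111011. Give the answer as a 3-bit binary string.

Append 3 zeros: 101111011000. Divide by 1011 (XOR where the leading bit is 1):
  pos 0: 1011 XOR 1011 = 0000
  pos 4: 1101 XOR 1011 = 0110
  pos 5: 1101 XOR 1011 = 0110
  pos 6: 1100 XOR 1011 = 0111
  pos 7: 1110 XOR 1011 = 0101
  pos 8: 1010 XOR 1011 = 0001
Remainder (last 3 bits) = 001. This is the CRC / FCS.

001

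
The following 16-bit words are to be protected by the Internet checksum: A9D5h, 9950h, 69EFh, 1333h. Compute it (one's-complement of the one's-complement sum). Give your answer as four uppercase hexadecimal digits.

3FB7

One's-complement addition (fold any carry out of bit 15 back into bit 0):
  0xA9D5 + 0x9950 = 0x14325 → wrap carry → 0x4326
  0x4326 + 0x69EF = 0x0AD15
  0xAD15 + 0x1333 = 0x0C048
One's-complement sum = 0xC048.
Checksum = ~0xC048 & 0xFFFF = 0x3FB7.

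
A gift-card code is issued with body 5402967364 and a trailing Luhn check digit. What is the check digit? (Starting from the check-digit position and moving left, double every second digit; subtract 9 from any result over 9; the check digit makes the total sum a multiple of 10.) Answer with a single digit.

4

Partial digits right→left: 4 6 3 7 6 9 2 0 4 5
Double every second digit counting from the check-digit position (so the 1st, 3rd, 5th, ... of the partial from the right).
  doubled (with −9 where >9): 8 6 3 4 8 → sum 29
  kept as-is: 6 7 9 0 5 → sum 27
Total = 29 + 27 = 56.
Check digit = (10 − (56 mod 10)) mod 10 = 4.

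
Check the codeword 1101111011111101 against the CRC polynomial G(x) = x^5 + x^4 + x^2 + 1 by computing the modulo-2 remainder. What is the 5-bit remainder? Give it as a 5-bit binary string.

Modulo-2 division of 1101111011111101 by 110101:
  pos 0: 110111 XOR 110101 = 000010
  pos 4: 101011 XOR 110101 = 011110
  pos 5: 111101 XOR 110101 = 001000
  pos 7: 100011 XOR 110101 = 010110
  pos 8: 101101 XOR 110101 = 011000
  pos 9: 110000 XOR 110101 = 000101
Remainder = 01011 (nonzero — an error is detected).

01011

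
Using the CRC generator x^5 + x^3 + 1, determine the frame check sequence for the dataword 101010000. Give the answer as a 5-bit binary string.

Append 5 zeros: 10101000000000. Divide by 101001 (XOR where the leading bit is 1):
  pos 0: 101010 XOR 101001 = 000011
  pos 4: 110000 XOR 101001 = 011001
  pos 5: 110010 XOR 101001 = 011011
  pos 6: 110110 XOR 101001 = 011111
  pos 7: 111110 XOR 101001 = 010111
  pos 8: 101110 XOR 101001 = 000111
Remainder (last 5 bits) = 00111. This is the CRC / FCS.

00111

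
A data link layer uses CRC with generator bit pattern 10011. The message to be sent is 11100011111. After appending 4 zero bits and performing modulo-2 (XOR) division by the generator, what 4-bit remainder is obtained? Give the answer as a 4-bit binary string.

Append 4 zeros: 111000111110000. Divide by 10011 (XOR where the leading bit is 1):
  pos 0: 11100 XOR 10011 = 01111
  pos 1: 11110 XOR 10011 = 01101
  pos 2: 11011 XOR 10011 = 01000
  pos 3: 10001 XOR 10011 = 00010
  pos 6: 10111 XOR 10011 = 00100
  pos 8: 10000 XOR 10011 = 00011
Remainder (last 4 bits) = 1100. This is the CRC / FCS.

1100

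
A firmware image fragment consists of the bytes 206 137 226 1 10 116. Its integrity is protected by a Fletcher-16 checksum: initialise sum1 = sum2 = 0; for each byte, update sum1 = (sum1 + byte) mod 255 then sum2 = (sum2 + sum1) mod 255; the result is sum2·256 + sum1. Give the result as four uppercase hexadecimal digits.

Running sums (mod 255):
  after byte 0 (206): sum1=206, sum2=206
  after byte 1 (137): sum1=88, sum2=39
  after byte 2 (226): sum1=59, sum2=98
  after byte 3 (1): sum1=60, sum2=158
  after byte 4 (10): sum1=70, sum2=228
  after byte 5 (116): sum1=186, sum2=159
Checksum = sum2·256 + sum1 = 159·256 + 186 = 40890 = 0x9FBA.

9FBA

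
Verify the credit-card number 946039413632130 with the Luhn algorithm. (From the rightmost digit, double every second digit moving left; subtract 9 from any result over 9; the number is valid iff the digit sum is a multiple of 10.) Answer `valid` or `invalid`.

From the right, keep odd positions and double even positions (subtract 9 from any doubled value over 9):
  doubled (positions 2,4,...): 6 4 3 2 9 0 8 → sum 32
  kept (positions 1,3,...): 0 1 3 3 4 3 6 9 → sum 29
Total = 61.
61 mod 10 = 1, so the number is invalid.

invalid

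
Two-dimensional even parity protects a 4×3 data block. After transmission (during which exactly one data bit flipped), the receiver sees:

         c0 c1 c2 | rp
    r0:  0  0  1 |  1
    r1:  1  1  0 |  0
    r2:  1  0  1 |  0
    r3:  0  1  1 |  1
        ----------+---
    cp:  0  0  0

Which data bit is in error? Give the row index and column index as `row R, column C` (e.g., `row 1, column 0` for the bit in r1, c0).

row 3, column 2

Recompute each row's even parity and compare to rp:
  r0: data parity 1, sent rp 1 → ok
  r1: data parity 0, sent rp 0 → ok
  r2: data parity 0, sent rp 0 → ok
  r3: data parity 0, sent rp 1 → mismatch
Recompute each column's even parity and compare to cp:
  c0: data parity 0, sent cp 0 → ok
  c1: data parity 0, sent cp 0 → ok
  c2: data parity 1, sent cp 0 → mismatch
Exactly one row (r3) and one column (c2) fail → the flipped bit is at their intersection.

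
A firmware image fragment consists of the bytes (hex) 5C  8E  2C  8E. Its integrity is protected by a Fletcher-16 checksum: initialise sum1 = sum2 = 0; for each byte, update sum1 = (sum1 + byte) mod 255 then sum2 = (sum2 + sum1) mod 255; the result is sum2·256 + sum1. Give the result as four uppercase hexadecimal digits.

Running sums (mod 255):
  after byte 0 (5C): sum1=92, sum2=92
  after byte 1 (8E): sum1=234, sum2=71
  after byte 2 (2C): sum1=23, sum2=94
  after byte 3 (8E): sum1=165, sum2=4
Checksum = sum2·256 + sum1 = 4·256 + 165 = 1189 = 0x04A5.

04A5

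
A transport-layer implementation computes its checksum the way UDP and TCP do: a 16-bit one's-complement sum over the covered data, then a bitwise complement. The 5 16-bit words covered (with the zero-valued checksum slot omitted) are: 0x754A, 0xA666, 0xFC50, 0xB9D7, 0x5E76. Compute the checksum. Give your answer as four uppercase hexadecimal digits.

One's-complement addition (fold any carry out of bit 15 back into bit 0):
  0x754A + 0xA666 = 0x11BB0 → wrap carry → 0x1BB1
  0x1BB1 + 0xFC50 = 0x11801 → wrap carry → 0x1802
  0x1802 + 0xB9D7 = 0x0D1D9
  0xD1D9 + 0x5E76 = 0x1304F → wrap carry → 0x3050
One's-complement sum = 0x3050.
Checksum = ~0x3050 & 0xFFFF = 0xCFAF.

CFAF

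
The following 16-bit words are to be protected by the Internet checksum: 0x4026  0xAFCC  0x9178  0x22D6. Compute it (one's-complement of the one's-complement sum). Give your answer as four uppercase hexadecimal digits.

One's-complement addition (fold any carry out of bit 15 back into bit 0):
  0x4026 + 0xAFCC = 0x0EFF2
  0xEFF2 + 0x9178 = 0x1816A → wrap carry → 0x816B
  0x816B + 0x22D6 = 0x0A441
One's-complement sum = 0xA441.
Checksum = ~0xA441 & 0xFFFF = 0x5BBE.

5BBE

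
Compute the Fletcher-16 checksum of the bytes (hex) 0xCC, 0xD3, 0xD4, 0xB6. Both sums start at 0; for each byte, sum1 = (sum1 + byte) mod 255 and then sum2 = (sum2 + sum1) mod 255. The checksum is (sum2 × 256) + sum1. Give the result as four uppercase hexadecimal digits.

Running sums (mod 255):
  after byte 0 (0xCC): sum1=204, sum2=204
  after byte 1 (0xD3): sum1=160, sum2=109
  after byte 2 (0xD4): sum1=117, sum2=226
  after byte 3 (0xB6): sum1=44, sum2=15
Checksum = sum2·256 + sum1 = 15·256 + 44 = 3884 = 0x0F2C.

0F2C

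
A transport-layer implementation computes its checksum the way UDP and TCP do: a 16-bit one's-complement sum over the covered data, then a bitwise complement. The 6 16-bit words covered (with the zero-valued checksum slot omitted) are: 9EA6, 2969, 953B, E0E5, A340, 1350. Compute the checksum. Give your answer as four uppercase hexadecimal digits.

One's-complement addition (fold any carry out of bit 15 back into bit 0):
  0x9EA6 + 0x2969 = 0x0C80F
  0xC80F + 0x953B = 0x15D4A → wrap carry → 0x5D4B
  0x5D4B + 0xE0E5 = 0x13E30 → wrap carry → 0x3E31
  0x3E31 + 0xA340 = 0x0E171
  0xE171 + 0x1350 = 0x0F4C1
One's-complement sum = 0xF4C1.
Checksum = ~0xF4C1 & 0xFFFF = 0x0B3E.

0B3E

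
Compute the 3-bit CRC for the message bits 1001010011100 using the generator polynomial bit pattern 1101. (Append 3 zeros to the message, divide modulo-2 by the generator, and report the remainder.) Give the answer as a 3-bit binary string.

Append 3 zeros: 1001010011100000. Divide by 1101 (XOR where the leading bit is 1):
  pos 0: 1001 XOR 1101 = 0100
  pos 1: 1000 XOR 1101 = 0101
  pos 2: 1011 XOR 1101 = 0110
  pos 3: 1100 XOR 1101 = 0001
  pos 6: 1011 XOR 1101 = 0110
  pos 7: 1101 XOR 1101 = 0000
Remainder (last 3 bits) = 000. This is the CRC / FCS.

000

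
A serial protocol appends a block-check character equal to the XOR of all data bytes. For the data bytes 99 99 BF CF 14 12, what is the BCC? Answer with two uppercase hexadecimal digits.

XOR the bytes together:
  start with 0x99
  0x99 ⊕ 0x99 = 0x00
  0x00 ⊕ 0xBF = 0xBF
  0xBF ⊕ 0xCF = 0x70
  0x70 ⊕ 0x14 = 0x64
  0x64 ⊕ 0x12 = 0x76

76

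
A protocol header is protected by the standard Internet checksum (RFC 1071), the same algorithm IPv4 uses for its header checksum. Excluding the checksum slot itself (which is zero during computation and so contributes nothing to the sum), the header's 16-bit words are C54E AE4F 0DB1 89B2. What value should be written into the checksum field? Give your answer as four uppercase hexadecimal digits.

One's-complement addition (fold any carry out of bit 15 back into bit 0):
  0xC54E + 0xAE4F = 0x1739D → wrap carry → 0x739E
  0x739E + 0x0DB1 = 0x0814F
  0x814F + 0x89B2 = 0x10B01 → wrap carry → 0x0B02
One's-complement sum = 0x0B02.
Checksum = ~0x0B02 & 0xFFFF = 0xF4FD.

F4FD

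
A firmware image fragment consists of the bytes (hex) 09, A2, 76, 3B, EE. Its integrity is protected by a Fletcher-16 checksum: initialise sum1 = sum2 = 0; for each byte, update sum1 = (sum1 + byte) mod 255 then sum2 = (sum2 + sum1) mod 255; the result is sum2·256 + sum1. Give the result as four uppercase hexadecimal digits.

Running sums (mod 255):
  after byte 0 (09): sum1=9, sum2=9
  after byte 1 (A2): sum1=171, sum2=180
  after byte 2 (76): sum1=34, sum2=214
  after byte 3 (3B): sum1=93, sum2=52
  after byte 4 (EE): sum1=76, sum2=128
Checksum = sum2·256 + sum1 = 128·256 + 76 = 32844 = 0x804C.

804C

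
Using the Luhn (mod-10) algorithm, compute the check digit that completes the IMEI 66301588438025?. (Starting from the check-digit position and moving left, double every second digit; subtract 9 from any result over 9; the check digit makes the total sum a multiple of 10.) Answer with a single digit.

Partial digits right→left: 5 2 0 8 3 4 8 8 5 1 0 3 6 6
Double every second digit counting from the check-digit position (so the 1st, 3rd, 5th, ... of the partial from the right).
  doubled (with −9 where >9): 1 0 6 7 1 0 3 → sum 18
  kept as-is: 2 8 4 8 1 3 6 → sum 32
Total = 18 + 32 = 50.
Check digit = (10 − (50 mod 10)) mod 10 = 0.

0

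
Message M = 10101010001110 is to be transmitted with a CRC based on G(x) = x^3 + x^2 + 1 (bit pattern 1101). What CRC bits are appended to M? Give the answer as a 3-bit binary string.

001

Append 3 zeros: 10101010001110000. Divide by 1101 (XOR where the leading bit is 1):
  pos 0: 1010 XOR 1101 = 0111
  pos 1: 1111 XOR 1101 = 0010
  pos 3: 1001 XOR 1101 = 0100
  pos 4: 1000 XOR 1101 = 0101
  pos 5: 1010 XOR 1101 = 0111
  pos 6: 1110 XOR 1101 = 0011
  pos 8: 1111 XOR 1101 = 0010
  pos 10: 1010 XOR 1101 = 0111
  pos 11: 1110 XOR 1101 = 0011
  pos 13: 1100 XOR 1101 = 0001
Remainder (last 3 bits) = 001. This is the CRC / FCS.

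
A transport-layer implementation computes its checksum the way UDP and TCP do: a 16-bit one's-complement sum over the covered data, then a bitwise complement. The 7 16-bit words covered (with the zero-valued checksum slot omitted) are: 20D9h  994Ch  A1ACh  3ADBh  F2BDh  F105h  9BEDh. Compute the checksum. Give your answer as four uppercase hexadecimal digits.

E9A0

One's-complement addition (fold any carry out of bit 15 back into bit 0):
  0x20D9 + 0x994C = 0x0BA25
  0xBA25 + 0xA1AC = 0x15BD1 → wrap carry → 0x5BD2
  0x5BD2 + 0x3ADB = 0x096AD
  0x96AD + 0xF2BD = 0x1896A → wrap carry → 0x896B
  0x896B + 0xF105 = 0x17A70 → wrap carry → 0x7A71
  0x7A71 + 0x9BED = 0x1165E → wrap carry → 0x165F
One's-complement sum = 0x165F.
Checksum = ~0x165F & 0xFFFF = 0xE9A0.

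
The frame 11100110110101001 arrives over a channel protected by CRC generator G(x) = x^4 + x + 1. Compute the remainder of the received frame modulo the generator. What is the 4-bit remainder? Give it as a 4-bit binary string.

Modulo-2 division of 11100110110101001 by 10011:
  pos 0: 11100 XOR 10011 = 01111
  pos 1: 11111 XOR 10011 = 01100
  pos 2: 11001 XOR 10011 = 01010
  pos 3: 10100 XOR 10011 = 00111
  pos 5: 11111 XOR 10011 = 01100
  pos 6: 11000 XOR 10011 = 01011
  pos 7: 10111 XOR 10011 = 00100
  pos 9: 10001 XOR 10011 = 00010
  pos 12: 10001 XOR 10011 = 00010
Remainder = 0010 (nonzero — an error is detected).

0010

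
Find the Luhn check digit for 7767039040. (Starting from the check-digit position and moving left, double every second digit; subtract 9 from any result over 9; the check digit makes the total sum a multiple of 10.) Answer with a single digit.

Partial digits right→left: 0 4 0 9 3 0 7 6 7 7
Double every second digit counting from the check-digit position (so the 1st, 3rd, 5th, ... of the partial from the right).
  doubled (with −9 where >9): 0 0 6 5 5 → sum 16
  kept as-is: 4 9 0 6 7 → sum 26
Total = 16 + 26 = 42.
Check digit = (10 − (42 mod 10)) mod 10 = 8.

8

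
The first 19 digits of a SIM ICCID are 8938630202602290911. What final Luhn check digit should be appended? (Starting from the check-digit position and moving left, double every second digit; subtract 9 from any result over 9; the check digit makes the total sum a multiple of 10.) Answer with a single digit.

Partial digits right→left: 1 1 9 0 9 2 2 0 6 2 0 2 0 3 6 8 3 9 8
Double every second digit counting from the check-digit position (so the 1st, 3rd, 5th, ... of the partial from the right).
  doubled (with −9 where >9): 2 9 9 4 3 0 0 3 6 7 → sum 43
  kept as-is: 1 0 2 0 2 2 3 8 9 → sum 27
Total = 43 + 27 = 70.
Check digit = (10 − (70 mod 10)) mod 10 = 0.

0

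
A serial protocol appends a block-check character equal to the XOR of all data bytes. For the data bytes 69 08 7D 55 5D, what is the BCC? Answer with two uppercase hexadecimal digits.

14

XOR the bytes together:
  start with 0x69
  0x69 ⊕ 0x08 = 0x61
  0x61 ⊕ 0x7D = 0x1C
  0x1C ⊕ 0x55 = 0x49
  0x49 ⊕ 0x5D = 0x14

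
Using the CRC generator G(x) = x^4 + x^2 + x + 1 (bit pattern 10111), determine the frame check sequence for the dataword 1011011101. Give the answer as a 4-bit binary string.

Append 4 zeros: 10110111010000. Divide by 10111 (XOR where the leading bit is 1):
  pos 0: 10110 XOR 10111 = 00001
  pos 4: 11110 XOR 10111 = 01001
  pos 5: 10011 XOR 10111 = 00100
  pos 7: 10000 XOR 10111 = 00111
  pos 9: 11100 XOR 10111 = 01011
Remainder (last 4 bits) = 1011. This is the CRC / FCS.

1011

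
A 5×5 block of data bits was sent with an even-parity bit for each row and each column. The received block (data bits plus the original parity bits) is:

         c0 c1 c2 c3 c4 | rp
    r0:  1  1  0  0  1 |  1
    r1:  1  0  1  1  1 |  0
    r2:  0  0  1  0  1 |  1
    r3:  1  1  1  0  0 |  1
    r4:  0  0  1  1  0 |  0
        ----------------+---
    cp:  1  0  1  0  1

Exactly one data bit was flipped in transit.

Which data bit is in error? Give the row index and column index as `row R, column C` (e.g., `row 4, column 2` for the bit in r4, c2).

row 2, column 2

Recompute each row's even parity and compare to rp:
  r0: data parity 1, sent rp 1 → ok
  r1: data parity 0, sent rp 0 → ok
  r2: data parity 0, sent rp 1 → mismatch
  r3: data parity 1, sent rp 1 → ok
  r4: data parity 0, sent rp 0 → ok
Recompute each column's even parity and compare to cp:
  c0: data parity 1, sent cp 1 → ok
  c1: data parity 0, sent cp 0 → ok
  c2: data parity 0, sent cp 1 → mismatch
  c3: data parity 0, sent cp 0 → ok
  c4: data parity 1, sent cp 1 → ok
Exactly one row (r2) and one column (c2) fail → the flipped bit is at their intersection.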